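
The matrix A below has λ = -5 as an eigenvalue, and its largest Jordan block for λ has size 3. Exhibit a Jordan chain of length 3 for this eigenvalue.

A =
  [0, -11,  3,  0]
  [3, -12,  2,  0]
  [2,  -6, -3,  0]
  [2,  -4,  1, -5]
A Jordan chain for λ = -5 of length 3:
v_1 = (-2, -2, -4, 0)ᵀ
v_2 = (5, 3, 2, 2)ᵀ
v_3 = (1, 0, 0, 0)ᵀ

Let N = A − (-5)·I. We want v_3 with N^3 v_3 = 0 but N^2 v_3 ≠ 0; then v_{j-1} := N · v_j for j = 3, …, 2.

Pick v_3 = (1, 0, 0, 0)ᵀ.
Then v_2 = N · v_3 = (5, 3, 2, 2)ᵀ.
Then v_1 = N · v_2 = (-2, -2, -4, 0)ᵀ.

Sanity check: (A − (-5)·I) v_1 = (0, 0, 0, 0)ᵀ = 0. ✓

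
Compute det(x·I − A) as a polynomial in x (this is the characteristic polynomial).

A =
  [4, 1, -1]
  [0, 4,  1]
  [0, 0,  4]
x^3 - 12*x^2 + 48*x - 64

Expanding det(x·I − A) (e.g. by cofactor expansion or by noting that A is similar to its Jordan form J, which has the same characteristic polynomial as A) gives
  χ_A(x) = x^3 - 12*x^2 + 48*x - 64
which factors as (x - 4)^3. The eigenvalues (with algebraic multiplicities) are λ = 4 with multiplicity 3.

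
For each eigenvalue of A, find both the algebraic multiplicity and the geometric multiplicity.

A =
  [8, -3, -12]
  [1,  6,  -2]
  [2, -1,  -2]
λ = 2: alg = 1, geom = 1; λ = 5: alg = 2, geom = 1

Step 1 — factor the characteristic polynomial to read off the algebraic multiplicities:
  χ_A(x) = (x - 5)^2*(x - 2)

Step 2 — compute geometric multiplicities via the rank-nullity identity g(λ) = n − rank(A − λI):
  rank(A − (2)·I) = 2, so dim ker(A − (2)·I) = n − 2 = 1
  rank(A − (5)·I) = 2, so dim ker(A − (5)·I) = n − 2 = 1

Summary:
  λ = 2: algebraic multiplicity = 1, geometric multiplicity = 1
  λ = 5: algebraic multiplicity = 2, geometric multiplicity = 1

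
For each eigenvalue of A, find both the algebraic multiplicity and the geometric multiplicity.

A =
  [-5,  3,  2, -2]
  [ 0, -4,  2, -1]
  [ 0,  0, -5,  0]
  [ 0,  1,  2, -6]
λ = -5: alg = 4, geom = 2

Step 1 — factor the characteristic polynomial to read off the algebraic multiplicities:
  χ_A(x) = (x + 5)^4

Step 2 — compute geometric multiplicities via the rank-nullity identity g(λ) = n − rank(A − λI):
  rank(A − (-5)·I) = 2, so dim ker(A − (-5)·I) = n − 2 = 2

Summary:
  λ = -5: algebraic multiplicity = 4, geometric multiplicity = 2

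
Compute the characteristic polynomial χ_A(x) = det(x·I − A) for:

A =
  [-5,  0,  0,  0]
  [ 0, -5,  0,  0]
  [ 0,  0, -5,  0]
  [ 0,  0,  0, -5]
x^4 + 20*x^3 + 150*x^2 + 500*x + 625

Expanding det(x·I − A) (e.g. by cofactor expansion or by noting that A is similar to its Jordan form J, which has the same characteristic polynomial as A) gives
  χ_A(x) = x^4 + 20*x^3 + 150*x^2 + 500*x + 625
which factors as (x + 5)^4. The eigenvalues (with algebraic multiplicities) are λ = -5 with multiplicity 4.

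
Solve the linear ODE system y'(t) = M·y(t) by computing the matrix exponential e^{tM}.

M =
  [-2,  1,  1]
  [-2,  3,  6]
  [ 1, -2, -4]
e^{tM} =
  [-t*exp(-t) + exp(-t), t^2*exp(-t)/2 + t*exp(-t), t^2*exp(-t) + t*exp(-t)]
  [-2*t*exp(-t), t^2*exp(-t) + 4*t*exp(-t) + exp(-t), 2*t^2*exp(-t) + 6*t*exp(-t)]
  [t*exp(-t), -t^2*exp(-t)/2 - 2*t*exp(-t), -t^2*exp(-t) - 3*t*exp(-t) + exp(-t)]

Strategy: write M = P · J · P⁻¹ where J is a Jordan canonical form, so e^{tM} = P · e^{tJ} · P⁻¹, and e^{tJ} can be computed block-by-block.

M has Jordan form
J =
  [-1,  1,  0]
  [ 0, -1,  1]
  [ 0,  0, -1]
(up to reordering of blocks).

Per-block formulas:
  For a 3×3 Jordan block J_3(-1): exp(t · J_3(-1)) = e^(-1t)·(I + t·N + (t^2/2)·N^2), where N is the 3×3 nilpotent shift.

After assembling e^{tJ} and conjugating by P, we get:

e^{tM} =
  [-t*exp(-t) + exp(-t), t^2*exp(-t)/2 + t*exp(-t), t^2*exp(-t) + t*exp(-t)]
  [-2*t*exp(-t), t^2*exp(-t) + 4*t*exp(-t) + exp(-t), 2*t^2*exp(-t) + 6*t*exp(-t)]
  [t*exp(-t), -t^2*exp(-t)/2 - 2*t*exp(-t), -t^2*exp(-t) - 3*t*exp(-t) + exp(-t)]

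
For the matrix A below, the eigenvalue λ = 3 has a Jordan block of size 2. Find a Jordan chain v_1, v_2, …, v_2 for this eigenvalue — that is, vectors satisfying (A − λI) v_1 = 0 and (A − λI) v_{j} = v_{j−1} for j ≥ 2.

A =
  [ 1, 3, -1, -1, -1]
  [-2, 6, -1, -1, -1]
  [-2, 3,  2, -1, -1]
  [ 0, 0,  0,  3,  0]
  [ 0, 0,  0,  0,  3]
A Jordan chain for λ = 3 of length 2:
v_1 = (-2, -2, -2, 0, 0)ᵀ
v_2 = (1, 0, 0, 0, 0)ᵀ

Let N = A − (3)·I. We want v_2 with N^2 v_2 = 0 but N^1 v_2 ≠ 0; then v_{j-1} := N · v_j for j = 2, …, 2.

Pick v_2 = (1, 0, 0, 0, 0)ᵀ.
Then v_1 = N · v_2 = (-2, -2, -2, 0, 0)ᵀ.

Sanity check: (A − (3)·I) v_1 = (0, 0, 0, 0, 0)ᵀ = 0. ✓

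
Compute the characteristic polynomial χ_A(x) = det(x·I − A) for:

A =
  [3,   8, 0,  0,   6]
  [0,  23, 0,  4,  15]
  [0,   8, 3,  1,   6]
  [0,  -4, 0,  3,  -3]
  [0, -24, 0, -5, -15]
x^5 - 17*x^4 + 115*x^3 - 387*x^2 + 648*x - 432

Expanding det(x·I − A) (e.g. by cofactor expansion or by noting that A is similar to its Jordan form J, which has the same characteristic polynomial as A) gives
  χ_A(x) = x^5 - 17*x^4 + 115*x^3 - 387*x^2 + 648*x - 432
which factors as (x - 4)^2*(x - 3)^3. The eigenvalues (with algebraic multiplicities) are λ = 3 with multiplicity 3, λ = 4 with multiplicity 2.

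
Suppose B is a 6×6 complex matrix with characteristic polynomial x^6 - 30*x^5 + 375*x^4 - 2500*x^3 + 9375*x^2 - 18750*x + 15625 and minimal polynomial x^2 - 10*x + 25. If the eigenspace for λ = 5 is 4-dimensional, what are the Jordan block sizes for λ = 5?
Block sizes for λ = 5: [2, 2, 1, 1]

Step 1 — from the characteristic polynomial, algebraic multiplicity of λ = 5 is 6. From dim ker(B − (5)·I) = 4, there are exactly 4 Jordan blocks for λ = 5.
Step 2 — from the minimal polynomial, the factor (x − 5)^2 tells us the largest block for λ = 5 has size 2.
Step 3 — with total size 6, 4 blocks, and largest block 2, the block sizes (in nonincreasing order) are [2, 2, 1, 1].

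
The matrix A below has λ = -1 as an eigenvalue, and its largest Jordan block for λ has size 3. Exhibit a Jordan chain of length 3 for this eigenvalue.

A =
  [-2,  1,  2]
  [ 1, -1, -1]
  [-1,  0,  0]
A Jordan chain for λ = -1 of length 3:
v_1 = (-1, 1, -1)ᵀ
v_2 = (1, 0, 0)ᵀ
v_3 = (0, 1, 0)ᵀ

Let N = A − (-1)·I. We want v_3 with N^3 v_3 = 0 but N^2 v_3 ≠ 0; then v_{j-1} := N · v_j for j = 3, …, 2.

Pick v_3 = (0, 1, 0)ᵀ.
Then v_2 = N · v_3 = (1, 0, 0)ᵀ.
Then v_1 = N · v_2 = (-1, 1, -1)ᵀ.

Sanity check: (A − (-1)·I) v_1 = (0, 0, 0)ᵀ = 0. ✓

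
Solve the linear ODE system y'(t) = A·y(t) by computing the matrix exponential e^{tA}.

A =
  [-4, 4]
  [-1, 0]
e^{tA} =
  [-2*t*exp(-2*t) + exp(-2*t), 4*t*exp(-2*t)]
  [-t*exp(-2*t), 2*t*exp(-2*t) + exp(-2*t)]

Strategy: write A = P · J · P⁻¹ where J is a Jordan canonical form, so e^{tA} = P · e^{tJ} · P⁻¹, and e^{tJ} can be computed block-by-block.

A has Jordan form
J =
  [-2,  1]
  [ 0, -2]
(up to reordering of blocks).

Per-block formulas:
  For a 2×2 Jordan block J_2(-2): exp(t · J_2(-2)) = e^(-2t)·(I + t·N), where N is the 2×2 nilpotent shift.

After assembling e^{tJ} and conjugating by P, we get:

e^{tA} =
  [-2*t*exp(-2*t) + exp(-2*t), 4*t*exp(-2*t)]
  [-t*exp(-2*t), 2*t*exp(-2*t) + exp(-2*t)]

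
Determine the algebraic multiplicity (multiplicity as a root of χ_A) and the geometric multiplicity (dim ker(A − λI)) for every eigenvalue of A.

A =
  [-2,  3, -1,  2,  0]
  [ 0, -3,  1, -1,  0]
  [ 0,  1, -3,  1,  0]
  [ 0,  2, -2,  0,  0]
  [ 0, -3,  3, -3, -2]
λ = -2: alg = 5, geom = 3

Step 1 — factor the characteristic polynomial to read off the algebraic multiplicities:
  χ_A(x) = (x + 2)^5

Step 2 — compute geometric multiplicities via the rank-nullity identity g(λ) = n − rank(A − λI):
  rank(A − (-2)·I) = 2, so dim ker(A − (-2)·I) = n − 2 = 3

Summary:
  λ = -2: algebraic multiplicity = 5, geometric multiplicity = 3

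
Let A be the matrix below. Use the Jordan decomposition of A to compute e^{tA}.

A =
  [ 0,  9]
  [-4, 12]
e^{tA} =
  [-6*t*exp(6*t) + exp(6*t), 9*t*exp(6*t)]
  [-4*t*exp(6*t), 6*t*exp(6*t) + exp(6*t)]

Strategy: write A = P · J · P⁻¹ where J is a Jordan canonical form, so e^{tA} = P · e^{tJ} · P⁻¹, and e^{tJ} can be computed block-by-block.

A has Jordan form
J =
  [6, 1]
  [0, 6]
(up to reordering of blocks).

Per-block formulas:
  For a 2×2 Jordan block J_2(6): exp(t · J_2(6)) = e^(6t)·(I + t·N), where N is the 2×2 nilpotent shift.

After assembling e^{tJ} and conjugating by P, we get:

e^{tA} =
  [-6*t*exp(6*t) + exp(6*t), 9*t*exp(6*t)]
  [-4*t*exp(6*t), 6*t*exp(6*t) + exp(6*t)]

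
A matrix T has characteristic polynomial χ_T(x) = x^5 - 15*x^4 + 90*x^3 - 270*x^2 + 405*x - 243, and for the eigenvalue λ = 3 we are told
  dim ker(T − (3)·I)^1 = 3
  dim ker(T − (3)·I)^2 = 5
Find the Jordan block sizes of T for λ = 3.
Block sizes for λ = 3: [2, 2, 1]

From the dimensions of kernels of powers, the number of Jordan blocks of size at least j is d_j − d_{j−1} where d_j = dim ker(N^j) (with d_0 = 0). Computing the differences gives [3, 2].
The number of blocks of size exactly k is (#blocks of size ≥ k) − (#blocks of size ≥ k + 1), so the partition is: 1 block(s) of size 1, 2 block(s) of size 2.
In nonincreasing order the block sizes are [2, 2, 1].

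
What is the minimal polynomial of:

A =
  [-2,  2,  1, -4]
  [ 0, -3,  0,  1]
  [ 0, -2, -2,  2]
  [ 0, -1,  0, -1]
x^2 + 4*x + 4

The characteristic polynomial is χ_A(x) = (x + 2)^4, so the eigenvalues are known. The minimal polynomial is
  m_A(x) = Π_λ (x − λ)^{k_λ}
where k_λ is the size of the *largest* Jordan block for λ (equivalently, the smallest k with (A − λI)^k v = 0 for every generalised eigenvector v of λ).

  λ = -2: largest Jordan block has size 2, contributing (x + 2)^2

So m_A(x) = (x + 2)^2 = x^2 + 4*x + 4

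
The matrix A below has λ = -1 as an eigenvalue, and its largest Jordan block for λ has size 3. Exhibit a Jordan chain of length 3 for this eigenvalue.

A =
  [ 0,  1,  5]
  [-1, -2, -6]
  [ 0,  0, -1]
A Jordan chain for λ = -1 of length 3:
v_1 = (-1, 1, 0)ᵀ
v_2 = (5, -6, 0)ᵀ
v_3 = (0, 0, 1)ᵀ

Let N = A − (-1)·I. We want v_3 with N^3 v_3 = 0 but N^2 v_3 ≠ 0; then v_{j-1} := N · v_j for j = 3, …, 2.

Pick v_3 = (0, 0, 1)ᵀ.
Then v_2 = N · v_3 = (5, -6, 0)ᵀ.
Then v_1 = N · v_2 = (-1, 1, 0)ᵀ.

Sanity check: (A − (-1)·I) v_1 = (0, 0, 0)ᵀ = 0. ✓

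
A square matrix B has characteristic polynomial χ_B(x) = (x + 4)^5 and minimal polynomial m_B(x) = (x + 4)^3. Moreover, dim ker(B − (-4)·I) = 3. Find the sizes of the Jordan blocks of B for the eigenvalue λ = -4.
Block sizes for λ = -4: [3, 1, 1]

Step 1 — from the characteristic polynomial, algebraic multiplicity of λ = -4 is 5. From dim ker(B − (-4)·I) = 3, there are exactly 3 Jordan blocks for λ = -4.
Step 2 — from the minimal polynomial, the factor (x + 4)^3 tells us the largest block for λ = -4 has size 3.
Step 3 — with total size 5, 3 blocks, and largest block 3, the block sizes (in nonincreasing order) are [3, 1, 1].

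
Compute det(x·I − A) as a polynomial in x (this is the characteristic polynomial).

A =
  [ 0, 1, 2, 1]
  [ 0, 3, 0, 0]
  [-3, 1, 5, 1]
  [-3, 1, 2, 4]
x^4 - 12*x^3 + 54*x^2 - 108*x + 81

Expanding det(x·I − A) (e.g. by cofactor expansion or by noting that A is similar to its Jordan form J, which has the same characteristic polynomial as A) gives
  χ_A(x) = x^4 - 12*x^3 + 54*x^2 - 108*x + 81
which factors as (x - 3)^4. The eigenvalues (with algebraic multiplicities) are λ = 3 with multiplicity 4.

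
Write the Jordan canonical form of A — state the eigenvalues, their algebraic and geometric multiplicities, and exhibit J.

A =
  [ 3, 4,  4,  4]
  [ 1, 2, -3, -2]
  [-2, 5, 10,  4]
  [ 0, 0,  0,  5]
J_3(5) ⊕ J_1(5)

The characteristic polynomial is
  det(x·I − A) = x^4 - 20*x^3 + 150*x^2 - 500*x + 625 = (x - 5)^4

Eigenvalues and multiplicities (the geometric multiplicity of λ is n − rank(A − λI), which equals the number of Jordan blocks for λ):
  λ = 5: algebraic multiplicity = 4, geometric multiplicity = 2

Determining the block sizes for each eigenvalue:
  λ = 5: with am = 4 and gm = 2, the partition is not yet determined (e.g. several partitions of 4 into 2 parts exist). Let N = A − (5)·I. Computing rank(N^1) = 2, rank(N^2) = 1, rank(N^3) = 0; the number of blocks of size ≥ j is rank(N^{j−1}) − rank(N^j), giving [2, 1, 1]. So we have 1 block(s) of size 3, 1 block(s) of size 1 → block sizes [3, 1]

Assembling the blocks gives a Jordan form
J =
  [5, 1, 0, 0]
  [0, 5, 1, 0]
  [0, 0, 5, 0]
  [0, 0, 0, 5]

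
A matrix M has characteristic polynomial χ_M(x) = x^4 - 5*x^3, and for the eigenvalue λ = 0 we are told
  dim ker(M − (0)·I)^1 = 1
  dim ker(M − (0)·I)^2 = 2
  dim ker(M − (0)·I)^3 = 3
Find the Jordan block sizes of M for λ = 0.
Block sizes for λ = 0: [3]

From the dimensions of kernels of powers, the number of Jordan blocks of size at least j is d_j − d_{j−1} where d_j = dim ker(N^j) (with d_0 = 0). Computing the differences gives [1, 1, 1].
The number of blocks of size exactly k is (#blocks of size ≥ k) − (#blocks of size ≥ k + 1), so the partition is: 1 block(s) of size 3.
In nonincreasing order the block sizes are [3].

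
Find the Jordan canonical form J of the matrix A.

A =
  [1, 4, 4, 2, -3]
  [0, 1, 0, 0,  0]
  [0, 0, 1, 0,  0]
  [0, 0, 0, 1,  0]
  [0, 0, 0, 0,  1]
J_2(1) ⊕ J_1(1) ⊕ J_1(1) ⊕ J_1(1)

The characteristic polynomial is
  det(x·I − A) = x^5 - 5*x^4 + 10*x^3 - 10*x^2 + 5*x - 1 = (x - 1)^5

Eigenvalues and multiplicities (the geometric multiplicity of λ is n − rank(A − λI), which equals the number of Jordan blocks for λ):
  λ = 1: algebraic multiplicity = 5, geometric multiplicity = 4

Determining the block sizes for each eigenvalue:
  λ = 1: 4 blocks summing to 5 forces exactly one block of size 2 and the rest size 1 → block sizes [2, 1, 1, 1]

Assembling the blocks gives a Jordan form
J =
  [1, 1, 0, 0, 0]
  [0, 1, 0, 0, 0]
  [0, 0, 1, 0, 0]
  [0, 0, 0, 1, 0]
  [0, 0, 0, 0, 1]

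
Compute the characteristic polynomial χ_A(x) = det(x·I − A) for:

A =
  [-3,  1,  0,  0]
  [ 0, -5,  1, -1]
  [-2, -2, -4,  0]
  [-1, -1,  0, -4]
x^4 + 16*x^3 + 96*x^2 + 256*x + 256

Expanding det(x·I − A) (e.g. by cofactor expansion or by noting that A is similar to its Jordan form J, which has the same characteristic polynomial as A) gives
  χ_A(x) = x^4 + 16*x^3 + 96*x^2 + 256*x + 256
which factors as (x + 4)^4. The eigenvalues (with algebraic multiplicities) are λ = -4 with multiplicity 4.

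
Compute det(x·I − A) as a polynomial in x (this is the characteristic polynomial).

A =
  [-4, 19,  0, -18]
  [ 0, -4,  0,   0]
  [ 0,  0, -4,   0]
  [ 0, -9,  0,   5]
x^4 + 7*x^3 - 12*x^2 - 176*x - 320

Expanding det(x·I − A) (e.g. by cofactor expansion or by noting that A is similar to its Jordan form J, which has the same characteristic polynomial as A) gives
  χ_A(x) = x^4 + 7*x^3 - 12*x^2 - 176*x - 320
which factors as (x - 5)*(x + 4)^3. The eigenvalues (with algebraic multiplicities) are λ = -4 with multiplicity 3, λ = 5 with multiplicity 1.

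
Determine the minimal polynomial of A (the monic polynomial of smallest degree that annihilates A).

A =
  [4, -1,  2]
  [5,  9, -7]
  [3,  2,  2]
x^3 - 15*x^2 + 75*x - 125

The characteristic polynomial is χ_A(x) = (x - 5)^3, so the eigenvalues are known. The minimal polynomial is
  m_A(x) = Π_λ (x − λ)^{k_λ}
where k_λ is the size of the *largest* Jordan block for λ (equivalently, the smallest k with (A − λI)^k v = 0 for every generalised eigenvector v of λ).

  λ = 5: largest Jordan block has size 3, contributing (x − 5)^3

So m_A(x) = (x - 5)^3 = x^3 - 15*x^2 + 75*x - 125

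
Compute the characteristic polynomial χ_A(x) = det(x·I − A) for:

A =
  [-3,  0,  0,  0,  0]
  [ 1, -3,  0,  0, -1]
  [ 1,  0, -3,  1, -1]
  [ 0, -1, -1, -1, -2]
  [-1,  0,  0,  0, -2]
x^5 + 12*x^4 + 57*x^3 + 134*x^2 + 156*x + 72

Expanding det(x·I − A) (e.g. by cofactor expansion or by noting that A is similar to its Jordan form J, which has the same characteristic polynomial as A) gives
  χ_A(x) = x^5 + 12*x^4 + 57*x^3 + 134*x^2 + 156*x + 72
which factors as (x + 2)^3*(x + 3)^2. The eigenvalues (with algebraic multiplicities) are λ = -3 with multiplicity 2, λ = -2 with multiplicity 3.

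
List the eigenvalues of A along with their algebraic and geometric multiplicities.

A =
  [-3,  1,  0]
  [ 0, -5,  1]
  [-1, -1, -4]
λ = -4: alg = 3, geom = 1

Step 1 — factor the characteristic polynomial to read off the algebraic multiplicities:
  χ_A(x) = (x + 4)^3

Step 2 — compute geometric multiplicities via the rank-nullity identity g(λ) = n − rank(A − λI):
  rank(A − (-4)·I) = 2, so dim ker(A − (-4)·I) = n − 2 = 1

Summary:
  λ = -4: algebraic multiplicity = 3, geometric multiplicity = 1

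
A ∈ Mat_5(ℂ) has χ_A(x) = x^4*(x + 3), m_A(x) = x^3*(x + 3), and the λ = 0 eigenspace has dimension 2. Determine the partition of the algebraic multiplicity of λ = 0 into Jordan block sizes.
Block sizes for λ = 0: [3, 1]

Step 1 — from the characteristic polynomial, algebraic multiplicity of λ = 0 is 4. From dim ker(A − (0)·I) = 2, there are exactly 2 Jordan blocks for λ = 0.
Step 2 — from the minimal polynomial, the factor (x − 0)^3 tells us the largest block for λ = 0 has size 3.
Step 3 — with total size 4, 2 blocks, and largest block 3, the block sizes (in nonincreasing order) are [3, 1].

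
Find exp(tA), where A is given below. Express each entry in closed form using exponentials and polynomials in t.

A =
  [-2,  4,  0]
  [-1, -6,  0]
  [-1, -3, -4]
e^{tA} =
  [2*t*exp(-4*t) + exp(-4*t), 4*t*exp(-4*t), 0]
  [-t*exp(-4*t), -2*t*exp(-4*t) + exp(-4*t), 0]
  [t^2*exp(-4*t)/2 - t*exp(-4*t), t^2*exp(-4*t) - 3*t*exp(-4*t), exp(-4*t)]

Strategy: write A = P · J · P⁻¹ where J is a Jordan canonical form, so e^{tA} = P · e^{tJ} · P⁻¹, and e^{tJ} can be computed block-by-block.

A has Jordan form
J =
  [-4,  1,  0]
  [ 0, -4,  1]
  [ 0,  0, -4]
(up to reordering of blocks).

Per-block formulas:
  For a 3×3 Jordan block J_3(-4): exp(t · J_3(-4)) = e^(-4t)·(I + t·N + (t^2/2)·N^2), where N is the 3×3 nilpotent shift.

After assembling e^{tJ} and conjugating by P, we get:

e^{tA} =
  [2*t*exp(-4*t) + exp(-4*t), 4*t*exp(-4*t), 0]
  [-t*exp(-4*t), -2*t*exp(-4*t) + exp(-4*t), 0]
  [t^2*exp(-4*t)/2 - t*exp(-4*t), t^2*exp(-4*t) - 3*t*exp(-4*t), exp(-4*t)]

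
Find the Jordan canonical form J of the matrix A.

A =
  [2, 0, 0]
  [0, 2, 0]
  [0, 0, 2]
J_1(2) ⊕ J_1(2) ⊕ J_1(2)

The characteristic polynomial is
  det(x·I − A) = x^3 - 6*x^2 + 12*x - 8 = (x - 2)^3

Eigenvalues and multiplicities (the geometric multiplicity of λ is n − rank(A − λI), which equals the number of Jordan blocks for λ):
  λ = 2: algebraic multiplicity = 3, geometric multiplicity = 3

Determining the block sizes for each eigenvalue:
  λ = 2: gm = am = 3, so every block has size 1 → block sizes [1, 1, 1]

Assembling the blocks gives a Jordan form
J =
  [2, 0, 0]
  [0, 2, 0]
  [0, 0, 2]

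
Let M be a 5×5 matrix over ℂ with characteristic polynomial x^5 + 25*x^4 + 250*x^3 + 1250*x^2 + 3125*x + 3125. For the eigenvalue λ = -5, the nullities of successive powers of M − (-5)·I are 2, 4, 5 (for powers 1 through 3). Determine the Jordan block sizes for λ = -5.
Block sizes for λ = -5: [3, 2]

From the dimensions of kernels of powers, the number of Jordan blocks of size at least j is d_j − d_{j−1} where d_j = dim ker(N^j) (with d_0 = 0). Computing the differences gives [2, 2, 1].
The number of blocks of size exactly k is (#blocks of size ≥ k) − (#blocks of size ≥ k + 1), so the partition is: 1 block(s) of size 2, 1 block(s) of size 3.
In nonincreasing order the block sizes are [3, 2].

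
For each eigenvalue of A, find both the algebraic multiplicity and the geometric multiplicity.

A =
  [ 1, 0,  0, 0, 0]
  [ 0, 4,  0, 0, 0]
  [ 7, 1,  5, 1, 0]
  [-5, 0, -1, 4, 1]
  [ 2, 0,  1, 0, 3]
λ = 1: alg = 1, geom = 1; λ = 4: alg = 4, geom = 2

Step 1 — factor the characteristic polynomial to read off the algebraic multiplicities:
  χ_A(x) = (x - 4)^4*(x - 1)

Step 2 — compute geometric multiplicities via the rank-nullity identity g(λ) = n − rank(A − λI):
  rank(A − (1)·I) = 4, so dim ker(A − (1)·I) = n − 4 = 1
  rank(A − (4)·I) = 3, so dim ker(A − (4)·I) = n − 3 = 2

Summary:
  λ = 1: algebraic multiplicity = 1, geometric multiplicity = 1
  λ = 4: algebraic multiplicity = 4, geometric multiplicity = 2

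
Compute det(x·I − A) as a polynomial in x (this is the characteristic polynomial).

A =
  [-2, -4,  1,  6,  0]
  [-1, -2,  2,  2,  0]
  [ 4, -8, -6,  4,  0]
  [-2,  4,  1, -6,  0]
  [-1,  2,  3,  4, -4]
x^5 + 20*x^4 + 160*x^3 + 640*x^2 + 1280*x + 1024

Expanding det(x·I − A) (e.g. by cofactor expansion or by noting that A is similar to its Jordan form J, which has the same characteristic polynomial as A) gives
  χ_A(x) = x^5 + 20*x^4 + 160*x^3 + 640*x^2 + 1280*x + 1024
which factors as (x + 4)^5. The eigenvalues (with algebraic multiplicities) are λ = -4 with multiplicity 5.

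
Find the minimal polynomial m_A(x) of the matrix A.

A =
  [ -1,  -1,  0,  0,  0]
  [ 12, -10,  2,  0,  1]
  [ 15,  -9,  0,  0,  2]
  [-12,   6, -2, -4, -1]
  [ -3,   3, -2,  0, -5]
x^3 + 12*x^2 + 48*x + 64

The characteristic polynomial is χ_A(x) = (x + 4)^5, so the eigenvalues are known. The minimal polynomial is
  m_A(x) = Π_λ (x − λ)^{k_λ}
where k_λ is the size of the *largest* Jordan block for λ (equivalently, the smallest k with (A − λI)^k v = 0 for every generalised eigenvector v of λ).

  λ = -4: largest Jordan block has size 3, contributing (x + 4)^3

So m_A(x) = (x + 4)^3 = x^3 + 12*x^2 + 48*x + 64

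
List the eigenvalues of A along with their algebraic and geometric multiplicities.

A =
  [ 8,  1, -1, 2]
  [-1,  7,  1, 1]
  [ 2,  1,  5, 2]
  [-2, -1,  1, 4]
λ = 6: alg = 4, geom = 2

Step 1 — factor the characteristic polynomial to read off the algebraic multiplicities:
  χ_A(x) = (x - 6)^4

Step 2 — compute geometric multiplicities via the rank-nullity identity g(λ) = n − rank(A − λI):
  rank(A − (6)·I) = 2, so dim ker(A − (6)·I) = n − 2 = 2

Summary:
  λ = 6: algebraic multiplicity = 4, geometric multiplicity = 2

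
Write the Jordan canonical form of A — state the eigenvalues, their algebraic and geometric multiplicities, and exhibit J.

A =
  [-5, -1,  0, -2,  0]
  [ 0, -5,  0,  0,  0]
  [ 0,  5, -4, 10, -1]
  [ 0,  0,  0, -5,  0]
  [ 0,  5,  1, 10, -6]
J_2(-5) ⊕ J_2(-5) ⊕ J_1(-5)

The characteristic polynomial is
  det(x·I − A) = x^5 + 25*x^4 + 250*x^3 + 1250*x^2 + 3125*x + 3125 = (x + 5)^5

Eigenvalues and multiplicities (the geometric multiplicity of λ is n − rank(A − λI), which equals the number of Jordan blocks for λ):
  λ = -5: algebraic multiplicity = 5, geometric multiplicity = 3

Determining the block sizes for each eigenvalue:
  λ = -5: with am = 5 and gm = 3, the partition is not yet determined (e.g. several partitions of 5 into 3 parts exist). Let N = A − (-5)·I. Computing rank(N^1) = 2, rank(N^2) = 0; the number of blocks of size ≥ j is rank(N^{j−1}) − rank(N^j), giving [3, 2]. So we have 2 block(s) of size 2, 1 block(s) of size 1 → block sizes [2, 2, 1]

Assembling the blocks gives a Jordan form
J =
  [-5,  1,  0,  0,  0]
  [ 0, -5,  0,  0,  0]
  [ 0,  0, -5,  1,  0]
  [ 0,  0,  0, -5,  0]
  [ 0,  0,  0,  0, -5]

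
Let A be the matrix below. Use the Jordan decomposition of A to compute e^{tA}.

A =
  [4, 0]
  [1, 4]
e^{tA} =
  [exp(4*t), 0]
  [t*exp(4*t), exp(4*t)]

Strategy: write A = P · J · P⁻¹ where J is a Jordan canonical form, so e^{tA} = P · e^{tJ} · P⁻¹, and e^{tJ} can be computed block-by-block.

A has Jordan form
J =
  [4, 1]
  [0, 4]
(up to reordering of blocks).

Per-block formulas:
  For a 2×2 Jordan block J_2(4): exp(t · J_2(4)) = e^(4t)·(I + t·N), where N is the 2×2 nilpotent shift.

After assembling e^{tJ} and conjugating by P, we get:

e^{tA} =
  [exp(4*t), 0]
  [t*exp(4*t), exp(4*t)]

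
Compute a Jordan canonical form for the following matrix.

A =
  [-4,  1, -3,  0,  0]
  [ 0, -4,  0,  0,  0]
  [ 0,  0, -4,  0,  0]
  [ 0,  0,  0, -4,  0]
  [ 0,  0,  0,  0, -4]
J_2(-4) ⊕ J_1(-4) ⊕ J_1(-4) ⊕ J_1(-4)

The characteristic polynomial is
  det(x·I − A) = x^5 + 20*x^4 + 160*x^3 + 640*x^2 + 1280*x + 1024 = (x + 4)^5

Eigenvalues and multiplicities (the geometric multiplicity of λ is n − rank(A − λI), which equals the number of Jordan blocks for λ):
  λ = -4: algebraic multiplicity = 5, geometric multiplicity = 4

Determining the block sizes for each eigenvalue:
  λ = -4: 4 blocks summing to 5 forces exactly one block of size 2 and the rest size 1 → block sizes [2, 1, 1, 1]

Assembling the blocks gives a Jordan form
J =
  [-4,  1,  0,  0,  0]
  [ 0, -4,  0,  0,  0]
  [ 0,  0, -4,  0,  0]
  [ 0,  0,  0, -4,  0]
  [ 0,  0,  0,  0, -4]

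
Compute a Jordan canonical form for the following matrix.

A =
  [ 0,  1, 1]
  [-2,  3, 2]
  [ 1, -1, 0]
J_2(1) ⊕ J_1(1)

The characteristic polynomial is
  det(x·I − A) = x^3 - 3*x^2 + 3*x - 1 = (x - 1)^3

Eigenvalues and multiplicities (the geometric multiplicity of λ is n − rank(A − λI), which equals the number of Jordan blocks for λ):
  λ = 1: algebraic multiplicity = 3, geometric multiplicity = 2

Determining the block sizes for each eigenvalue:
  λ = 1: 2 blocks summing to 3 forces exactly one block of size 2 and the rest size 1 → block sizes [2, 1]

Assembling the blocks gives a Jordan form
J =
  [1, 1, 0]
  [0, 1, 0]
  [0, 0, 1]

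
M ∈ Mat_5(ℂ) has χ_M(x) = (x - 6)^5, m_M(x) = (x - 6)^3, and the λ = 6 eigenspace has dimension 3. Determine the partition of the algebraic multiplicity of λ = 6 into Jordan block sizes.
Block sizes for λ = 6: [3, 1, 1]

Step 1 — from the characteristic polynomial, algebraic multiplicity of λ = 6 is 5. From dim ker(M − (6)·I) = 3, there are exactly 3 Jordan blocks for λ = 6.
Step 2 — from the minimal polynomial, the factor (x − 6)^3 tells us the largest block for λ = 6 has size 3.
Step 3 — with total size 5, 3 blocks, and largest block 3, the block sizes (in nonincreasing order) are [3, 1, 1].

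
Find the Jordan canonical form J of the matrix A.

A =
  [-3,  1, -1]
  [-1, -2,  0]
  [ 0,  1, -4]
J_3(-3)

The characteristic polynomial is
  det(x·I − A) = x^3 + 9*x^2 + 27*x + 27 = (x + 3)^3

Eigenvalues and multiplicities (the geometric multiplicity of λ is n − rank(A − λI), which equals the number of Jordan blocks for λ):
  λ = -3: algebraic multiplicity = 3, geometric multiplicity = 1

Determining the block sizes for each eigenvalue:
  λ = -3: one block (gm = 1), so the single block has size am = 3 → block sizes [3]

Assembling the blocks gives a Jordan form
J =
  [-3,  1,  0]
  [ 0, -3,  1]
  [ 0,  0, -3]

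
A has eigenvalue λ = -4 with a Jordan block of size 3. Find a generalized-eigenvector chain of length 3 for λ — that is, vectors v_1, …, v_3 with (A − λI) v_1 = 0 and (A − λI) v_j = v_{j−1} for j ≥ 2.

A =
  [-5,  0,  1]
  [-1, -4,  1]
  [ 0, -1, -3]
A Jordan chain for λ = -4 of length 3:
v_1 = (1, 1, 1)ᵀ
v_2 = (-1, -1, 0)ᵀ
v_3 = (1, 0, 0)ᵀ

Let N = A − (-4)·I. We want v_3 with N^3 v_3 = 0 but N^2 v_3 ≠ 0; then v_{j-1} := N · v_j for j = 3, …, 2.

Pick v_3 = (1, 0, 0)ᵀ.
Then v_2 = N · v_3 = (-1, -1, 0)ᵀ.
Then v_1 = N · v_2 = (1, 1, 1)ᵀ.

Sanity check: (A − (-4)·I) v_1 = (0, 0, 0)ᵀ = 0. ✓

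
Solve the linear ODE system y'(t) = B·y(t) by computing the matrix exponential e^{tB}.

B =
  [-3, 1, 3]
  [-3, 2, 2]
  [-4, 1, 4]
e^{tB} =
  [t^2*exp(t)/2 - 4*t*exp(t) + exp(t), t*exp(t), -t^2*exp(t)/2 + 3*t*exp(t)]
  [t^2*exp(t)/2 - 3*t*exp(t), t*exp(t) + exp(t), -t^2*exp(t)/2 + 2*t*exp(t)]
  [t^2*exp(t)/2 - 4*t*exp(t), t*exp(t), -t^2*exp(t)/2 + 3*t*exp(t) + exp(t)]

Strategy: write B = P · J · P⁻¹ where J is a Jordan canonical form, so e^{tB} = P · e^{tJ} · P⁻¹, and e^{tJ} can be computed block-by-block.

B has Jordan form
J =
  [1, 1, 0]
  [0, 1, 1]
  [0, 0, 1]
(up to reordering of blocks).

Per-block formulas:
  For a 3×3 Jordan block J_3(1): exp(t · J_3(1)) = e^(1t)·(I + t·N + (t^2/2)·N^2), where N is the 3×3 nilpotent shift.

After assembling e^{tJ} and conjugating by P, we get:

e^{tB} =
  [t^2*exp(t)/2 - 4*t*exp(t) + exp(t), t*exp(t), -t^2*exp(t)/2 + 3*t*exp(t)]
  [t^2*exp(t)/2 - 3*t*exp(t), t*exp(t) + exp(t), -t^2*exp(t)/2 + 2*t*exp(t)]
  [t^2*exp(t)/2 - 4*t*exp(t), t*exp(t), -t^2*exp(t)/2 + 3*t*exp(t) + exp(t)]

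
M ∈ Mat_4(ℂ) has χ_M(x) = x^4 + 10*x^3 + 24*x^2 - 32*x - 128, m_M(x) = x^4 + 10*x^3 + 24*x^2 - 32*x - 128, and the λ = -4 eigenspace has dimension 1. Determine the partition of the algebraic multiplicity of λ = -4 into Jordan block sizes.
Block sizes for λ = -4: [3]

Step 1 — from the characteristic polynomial, algebraic multiplicity of λ = -4 is 3. From dim ker(M − (-4)·I) = 1, there are exactly 1 Jordan blocks for λ = -4.
Step 2 — from the minimal polynomial, the factor (x + 4)^3 tells us the largest block for λ = -4 has size 3.
Step 3 — with total size 3, 1 blocks, and largest block 3, the block sizes (in nonincreasing order) are [3].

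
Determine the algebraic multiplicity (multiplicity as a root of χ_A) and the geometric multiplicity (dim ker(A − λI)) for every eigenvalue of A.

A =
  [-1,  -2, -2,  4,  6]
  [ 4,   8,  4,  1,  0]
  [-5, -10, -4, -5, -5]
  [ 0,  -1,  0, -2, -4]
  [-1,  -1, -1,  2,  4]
λ = 1: alg = 5, geom = 3

Step 1 — factor the characteristic polynomial to read off the algebraic multiplicities:
  χ_A(x) = (x - 1)^5

Step 2 — compute geometric multiplicities via the rank-nullity identity g(λ) = n − rank(A − λI):
  rank(A − (1)·I) = 2, so dim ker(A − (1)·I) = n − 2 = 3

Summary:
  λ = 1: algebraic multiplicity = 5, geometric multiplicity = 3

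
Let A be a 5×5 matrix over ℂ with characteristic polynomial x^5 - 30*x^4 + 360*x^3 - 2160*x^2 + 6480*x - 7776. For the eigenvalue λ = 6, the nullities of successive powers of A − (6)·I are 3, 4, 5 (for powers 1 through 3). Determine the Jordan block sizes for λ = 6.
Block sizes for λ = 6: [3, 1, 1]

From the dimensions of kernels of powers, the number of Jordan blocks of size at least j is d_j − d_{j−1} where d_j = dim ker(N^j) (with d_0 = 0). Computing the differences gives [3, 1, 1].
The number of blocks of size exactly k is (#blocks of size ≥ k) − (#blocks of size ≥ k + 1), so the partition is: 2 block(s) of size 1, 1 block(s) of size 3.
In nonincreasing order the block sizes are [3, 1, 1].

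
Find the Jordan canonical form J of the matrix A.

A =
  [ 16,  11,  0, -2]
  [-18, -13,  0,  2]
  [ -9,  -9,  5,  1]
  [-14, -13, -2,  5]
J_1(-2) ⊕ J_3(5)

The characteristic polynomial is
  det(x·I − A) = x^4 - 13*x^3 + 45*x^2 + 25*x - 250 = (x - 5)^3*(x + 2)

Eigenvalues and multiplicities (the geometric multiplicity of λ is n − rank(A − λI), which equals the number of Jordan blocks for λ):
  λ = -2: algebraic multiplicity = 1, geometric multiplicity = 1
  λ = 5: algebraic multiplicity = 3, geometric multiplicity = 1

Determining the block sizes for each eigenvalue:
  λ = -2: one block (gm = 1), so the single block has size am = 1 → block sizes [1]
  λ = 5: one block (gm = 1), so the single block has size am = 3 → block sizes [3]

Assembling the blocks gives a Jordan form
J =
  [-2, 0, 0, 0]
  [ 0, 5, 1, 0]
  [ 0, 0, 5, 1]
  [ 0, 0, 0, 5]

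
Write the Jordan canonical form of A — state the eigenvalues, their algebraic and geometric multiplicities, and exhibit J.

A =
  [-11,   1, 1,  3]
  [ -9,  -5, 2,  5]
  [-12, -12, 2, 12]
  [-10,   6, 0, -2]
J_3(-4) ⊕ J_1(-4)

The characteristic polynomial is
  det(x·I − A) = x^4 + 16*x^3 + 96*x^2 + 256*x + 256 = (x + 4)^4

Eigenvalues and multiplicities (the geometric multiplicity of λ is n − rank(A − λI), which equals the number of Jordan blocks for λ):
  λ = -4: algebraic multiplicity = 4, geometric multiplicity = 2

Determining the block sizes for each eigenvalue:
  λ = -4: with am = 4 and gm = 2, the partition is not yet determined (e.g. several partitions of 4 into 2 parts exist). Let N = A − (-4)·I. Computing rank(N^1) = 2, rank(N^2) = 1, rank(N^3) = 0; the number of blocks of size ≥ j is rank(N^{j−1}) − rank(N^j), giving [2, 1, 1]. So we have 1 block(s) of size 3, 1 block(s) of size 1 → block sizes [3, 1]

Assembling the blocks gives a Jordan form
J =
  [-4,  1,  0,  0]
  [ 0, -4,  1,  0]
  [ 0,  0, -4,  0]
  [ 0,  0,  0, -4]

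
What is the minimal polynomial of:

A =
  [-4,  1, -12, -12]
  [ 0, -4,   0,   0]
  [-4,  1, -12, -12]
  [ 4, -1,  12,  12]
x^3 + 8*x^2 + 16*x

The characteristic polynomial is χ_A(x) = x^2*(x + 4)^2, so the eigenvalues are known. The minimal polynomial is
  m_A(x) = Π_λ (x − λ)^{k_λ}
where k_λ is the size of the *largest* Jordan block for λ (equivalently, the smallest k with (A − λI)^k v = 0 for every generalised eigenvector v of λ).

  λ = -4: largest Jordan block has size 2, contributing (x + 4)^2
  λ = 0: largest Jordan block has size 1, contributing (x − 0)

So m_A(x) = x*(x + 4)^2 = x^3 + 8*x^2 + 16*x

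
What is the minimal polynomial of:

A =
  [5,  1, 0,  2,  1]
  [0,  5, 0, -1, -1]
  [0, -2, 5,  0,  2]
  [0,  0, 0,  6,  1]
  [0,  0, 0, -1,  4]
x^2 - 10*x + 25

The characteristic polynomial is χ_A(x) = (x - 5)^5, so the eigenvalues are known. The minimal polynomial is
  m_A(x) = Π_λ (x − λ)^{k_λ}
where k_λ is the size of the *largest* Jordan block for λ (equivalently, the smallest k with (A − λI)^k v = 0 for every generalised eigenvector v of λ).

  λ = 5: largest Jordan block has size 2, contributing (x − 5)^2

So m_A(x) = (x - 5)^2 = x^2 - 10*x + 25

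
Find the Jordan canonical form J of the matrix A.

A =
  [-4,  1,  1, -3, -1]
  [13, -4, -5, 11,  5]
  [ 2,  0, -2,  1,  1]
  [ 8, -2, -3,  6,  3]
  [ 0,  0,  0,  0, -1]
J_2(-1) ⊕ J_2(-1) ⊕ J_1(-1)

The characteristic polynomial is
  det(x·I − A) = x^5 + 5*x^4 + 10*x^3 + 10*x^2 + 5*x + 1 = (x + 1)^5

Eigenvalues and multiplicities (the geometric multiplicity of λ is n − rank(A − λI), which equals the number of Jordan blocks for λ):
  λ = -1: algebraic multiplicity = 5, geometric multiplicity = 3

Determining the block sizes for each eigenvalue:
  λ = -1: with am = 5 and gm = 3, the partition is not yet determined (e.g. several partitions of 5 into 3 parts exist). Let N = A − (-1)·I. Computing rank(N^1) = 2, rank(N^2) = 0; the number of blocks of size ≥ j is rank(N^{j−1}) − rank(N^j), giving [3, 2]. So we have 2 block(s) of size 2, 1 block(s) of size 1 → block sizes [2, 2, 1]

Assembling the blocks gives a Jordan form
J =
  [-1,  1,  0,  0,  0]
  [ 0, -1,  0,  0,  0]
  [ 0,  0, -1,  1,  0]
  [ 0,  0,  0, -1,  0]
  [ 0,  0,  0,  0, -1]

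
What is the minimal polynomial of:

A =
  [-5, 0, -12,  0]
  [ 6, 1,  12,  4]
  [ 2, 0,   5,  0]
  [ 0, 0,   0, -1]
x^2 - 1

The characteristic polynomial is χ_A(x) = (x - 1)^2*(x + 1)^2, so the eigenvalues are known. The minimal polynomial is
  m_A(x) = Π_λ (x − λ)^{k_λ}
where k_λ is the size of the *largest* Jordan block for λ (equivalently, the smallest k with (A − λI)^k v = 0 for every generalised eigenvector v of λ).

  λ = -1: largest Jordan block has size 1, contributing (x + 1)
  λ = 1: largest Jordan block has size 1, contributing (x − 1)

So m_A(x) = (x - 1)*(x + 1) = x^2 - 1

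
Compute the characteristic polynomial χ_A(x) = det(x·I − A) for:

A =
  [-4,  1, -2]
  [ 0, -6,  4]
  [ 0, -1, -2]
x^3 + 12*x^2 + 48*x + 64

Expanding det(x·I − A) (e.g. by cofactor expansion or by noting that A is similar to its Jordan form J, which has the same characteristic polynomial as A) gives
  χ_A(x) = x^3 + 12*x^2 + 48*x + 64
which factors as (x + 4)^3. The eigenvalues (with algebraic multiplicities) are λ = -4 with multiplicity 3.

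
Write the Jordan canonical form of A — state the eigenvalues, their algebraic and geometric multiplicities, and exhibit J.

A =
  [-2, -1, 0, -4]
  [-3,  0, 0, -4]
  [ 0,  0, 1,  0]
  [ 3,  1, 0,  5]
J_2(1) ⊕ J_1(1) ⊕ J_1(1)

The characteristic polynomial is
  det(x·I − A) = x^4 - 4*x^3 + 6*x^2 - 4*x + 1 = (x - 1)^4

Eigenvalues and multiplicities (the geometric multiplicity of λ is n − rank(A − λI), which equals the number of Jordan blocks for λ):
  λ = 1: algebraic multiplicity = 4, geometric multiplicity = 3

Determining the block sizes for each eigenvalue:
  λ = 1: 3 blocks summing to 4 forces exactly one block of size 2 and the rest size 1 → block sizes [2, 1, 1]

Assembling the blocks gives a Jordan form
J =
  [1, 1, 0, 0]
  [0, 1, 0, 0]
  [0, 0, 1, 0]
  [0, 0, 0, 1]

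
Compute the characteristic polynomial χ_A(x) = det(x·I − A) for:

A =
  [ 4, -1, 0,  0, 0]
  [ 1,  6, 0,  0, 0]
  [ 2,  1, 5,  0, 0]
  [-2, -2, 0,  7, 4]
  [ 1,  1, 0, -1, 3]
x^5 - 25*x^4 + 250*x^3 - 1250*x^2 + 3125*x - 3125

Expanding det(x·I − A) (e.g. by cofactor expansion or by noting that A is similar to its Jordan form J, which has the same characteristic polynomial as A) gives
  χ_A(x) = x^5 - 25*x^4 + 250*x^3 - 1250*x^2 + 3125*x - 3125
which factors as (x - 5)^5. The eigenvalues (with algebraic multiplicities) are λ = 5 with multiplicity 5.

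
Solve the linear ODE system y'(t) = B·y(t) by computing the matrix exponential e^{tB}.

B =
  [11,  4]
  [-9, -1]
e^{tB} =
  [6*t*exp(5*t) + exp(5*t), 4*t*exp(5*t)]
  [-9*t*exp(5*t), -6*t*exp(5*t) + exp(5*t)]

Strategy: write B = P · J · P⁻¹ where J is a Jordan canonical form, so e^{tB} = P · e^{tJ} · P⁻¹, and e^{tJ} can be computed block-by-block.

B has Jordan form
J =
  [5, 1]
  [0, 5]
(up to reordering of blocks).

Per-block formulas:
  For a 2×2 Jordan block J_2(5): exp(t · J_2(5)) = e^(5t)·(I + t·N), where N is the 2×2 nilpotent shift.

After assembling e^{tJ} and conjugating by P, we get:

e^{tB} =
  [6*t*exp(5*t) + exp(5*t), 4*t*exp(5*t)]
  [-9*t*exp(5*t), -6*t*exp(5*t) + exp(5*t)]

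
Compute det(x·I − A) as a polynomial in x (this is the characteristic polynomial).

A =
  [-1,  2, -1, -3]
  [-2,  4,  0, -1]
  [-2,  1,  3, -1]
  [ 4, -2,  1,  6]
x^4 - 12*x^3 + 54*x^2 - 108*x + 81

Expanding det(x·I − A) (e.g. by cofactor expansion or by noting that A is similar to its Jordan form J, which has the same characteristic polynomial as A) gives
  χ_A(x) = x^4 - 12*x^3 + 54*x^2 - 108*x + 81
which factors as (x - 3)^4. The eigenvalues (with algebraic multiplicities) are λ = 3 with multiplicity 4.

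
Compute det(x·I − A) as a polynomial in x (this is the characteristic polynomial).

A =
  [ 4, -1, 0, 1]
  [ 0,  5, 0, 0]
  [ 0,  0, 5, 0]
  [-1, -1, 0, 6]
x^4 - 20*x^3 + 150*x^2 - 500*x + 625

Expanding det(x·I − A) (e.g. by cofactor expansion or by noting that A is similar to its Jordan form J, which has the same characteristic polynomial as A) gives
  χ_A(x) = x^4 - 20*x^3 + 150*x^2 - 500*x + 625
which factors as (x - 5)^4. The eigenvalues (with algebraic multiplicities) are λ = 5 with multiplicity 4.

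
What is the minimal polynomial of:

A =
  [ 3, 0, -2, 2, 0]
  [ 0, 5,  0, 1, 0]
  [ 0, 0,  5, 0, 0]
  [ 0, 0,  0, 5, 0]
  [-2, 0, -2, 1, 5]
x^3 - 13*x^2 + 55*x - 75

The characteristic polynomial is χ_A(x) = (x - 5)^4*(x - 3), so the eigenvalues are known. The minimal polynomial is
  m_A(x) = Π_λ (x − λ)^{k_λ}
where k_λ is the size of the *largest* Jordan block for λ (equivalently, the smallest k with (A − λI)^k v = 0 for every generalised eigenvector v of λ).

  λ = 3: largest Jordan block has size 1, contributing (x − 3)
  λ = 5: largest Jordan block has size 2, contributing (x − 5)^2

So m_A(x) = (x - 5)^2*(x - 3) = x^3 - 13*x^2 + 55*x - 75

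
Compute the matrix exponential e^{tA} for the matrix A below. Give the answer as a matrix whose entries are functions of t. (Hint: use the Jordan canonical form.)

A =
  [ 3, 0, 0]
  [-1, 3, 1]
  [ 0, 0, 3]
e^{tA} =
  [exp(3*t), 0, 0]
  [-t*exp(3*t), exp(3*t), t*exp(3*t)]
  [0, 0, exp(3*t)]

Strategy: write A = P · J · P⁻¹ where J is a Jordan canonical form, so e^{tA} = P · e^{tJ} · P⁻¹, and e^{tJ} can be computed block-by-block.

A has Jordan form
J =
  [3, 1, 0]
  [0, 3, 0]
  [0, 0, 3]
(up to reordering of blocks).

Per-block formulas:
  For a 2×2 Jordan block J_2(3): exp(t · J_2(3)) = e^(3t)·(I + t·N), where N is the 2×2 nilpotent shift.
  For a 1×1 block at λ = 3: exp(t · [3]) = [e^(3t)].

After assembling e^{tJ} and conjugating by P, we get:

e^{tA} =
  [exp(3*t), 0, 0]
  [-t*exp(3*t), exp(3*t), t*exp(3*t)]
  [0, 0, exp(3*t)]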